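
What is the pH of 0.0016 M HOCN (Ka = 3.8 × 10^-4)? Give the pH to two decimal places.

pH = 3.21

HOCN ⇌ OCN- + H+
Ka = x²/(0.0016 − x) = 3.8 × 10^-4
x is not negligible relative to C₀; solve x² + 0.00038·x − 6.08e-07 = 0.
x = [−0.00038 + √(0.00038² + 2.43e-06)]/2 = 6.13 × 10^-4 M
pH = −log(6.13 × 10^-4) = 3.21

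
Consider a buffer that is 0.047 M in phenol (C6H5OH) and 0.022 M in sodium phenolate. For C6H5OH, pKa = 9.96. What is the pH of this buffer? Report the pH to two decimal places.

pH = 9.63

Henderson–Hasselbalch: pH = pKa + log([C6H5O-]/[C6H5OH]) = 9.96 + log(0.022/0.047)
pH = 9.96 + (-0.330) = 9.63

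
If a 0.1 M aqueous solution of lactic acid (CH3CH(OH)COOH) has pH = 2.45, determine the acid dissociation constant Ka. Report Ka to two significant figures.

Ka = 1.3 × 10^-4

[H+] = 10^(-2.45) = 3.55 × 10^-3 M
At equilibrium [HA] = 0.1 − 3.55 × 10^-3 = 9.65 × 10^-2 M
Ka = [H+][A-]/[HA] = (3.55 × 10^-3)² / 9.65 × 10^-2 = 1.3 × 10^-4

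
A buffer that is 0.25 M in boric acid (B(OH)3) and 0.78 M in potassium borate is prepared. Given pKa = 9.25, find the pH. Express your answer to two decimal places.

pH = 9.74

Henderson–Hasselbalch: pH = pKa + log([B(OH)4-]/[B(OH)3]) = 9.25 + log(0.78/0.25)
pH = 9.25 + (+0.494) = 9.74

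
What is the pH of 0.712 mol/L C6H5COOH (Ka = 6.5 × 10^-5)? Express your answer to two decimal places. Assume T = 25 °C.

pH = 2.17

C6H5COOH ⇌ C6H5COO- + H+
From the ICE table, Ka = [H+]²/(0.712 − [H+]) = 6.5 × 10^-5.
Assume [H+] ≪ 0.712: [H+] ≈ √(6.5 × 10^-5 × 0.712) = 6.80 × 10^-3 M
([H+]/C₀ = 0.96% < 5%, so the approximation holds.)
pH = −log(6.80 × 10^-3) = 2.17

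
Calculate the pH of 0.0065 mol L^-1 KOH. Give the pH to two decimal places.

KOH is a strong base; [OH-] = 0.0065 M.
pOH = -log(0.0065) = 2.19
pH = 14.00 - 2.19 = 11.81

pH = 11.81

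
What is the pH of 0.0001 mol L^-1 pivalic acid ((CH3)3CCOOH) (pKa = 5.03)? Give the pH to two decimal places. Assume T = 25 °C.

pH = 4.58

(CH3)3CCOOH ⇌ (CH3)3CCOO- + H+
Ka = 10^(−5.03) = 9.33 × 10^-6
From the ICE table, Ka = [H+]²/(0.0001 − [H+]) = 9.33 × 10^-6.
[H+] is not negligible relative to C₀; solve [H+]² + 9.33e-06·[H+] − 9.33e-10 = 0.
[H+] = (−Ka + √(Ka² + 4·Ka·C₀))/2 = 2.62 × 10^-5 M
pH = −log[H+] = −log(2.62 × 10^-5) = 4.58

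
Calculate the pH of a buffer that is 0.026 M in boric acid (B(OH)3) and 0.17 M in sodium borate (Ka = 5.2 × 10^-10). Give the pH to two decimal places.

pH = 10.10

pKa = −log(5.2 × 10^-10) = 9.284
pH = pKa + log([A⁻]/[HA]) = 9.284 + log(0.17/0.026)
pH = 9.284 + (+0.815) = 10.10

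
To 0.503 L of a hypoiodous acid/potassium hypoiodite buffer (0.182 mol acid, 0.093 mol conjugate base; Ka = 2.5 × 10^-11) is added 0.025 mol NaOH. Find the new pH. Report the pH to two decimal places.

OH- converts HOI to OI-: HOI → 0.157 mol, OI- → 0.118 mol.
pKa = −log(2.5 × 10^-11) = 10.602
pH = pKa + log([A⁻]/[HA]) = 10.602 + log(0.118/0.157) = 10.602 -0.124

pH = 10.48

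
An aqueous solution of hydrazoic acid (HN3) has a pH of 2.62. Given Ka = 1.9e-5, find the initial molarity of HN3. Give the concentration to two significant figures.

[H+] = 10^(-2.62) = 2.40 × 10^-3 M = x
Ka = x²/(C₀ − x) ⇒ C₀ = x + x²/Ka
C₀ = 2.40 × 10^-3 + (2.40 × 10^-3)²/(1.9 × 10^-5) = 3.06 × 10^-1 M

C₀ = 3.1 × 10^-1 M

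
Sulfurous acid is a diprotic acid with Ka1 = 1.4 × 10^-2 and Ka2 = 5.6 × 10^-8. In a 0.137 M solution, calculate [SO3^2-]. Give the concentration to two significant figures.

First ionization gives [H+] ≈ [HSO3-] = 3.74 × 10^-2 M.
Second step: Ka2 = [H+][SO3^2-]/[HSO3-] ≈ [SO3^2-] (since [H+] ≈ [HSO3-]).
So [SO3^2-] ≈ Ka2.

5.6 × 10^-8 M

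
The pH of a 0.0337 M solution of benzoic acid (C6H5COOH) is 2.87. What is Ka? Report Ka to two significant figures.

[H+] = 10^(-2.87) = 1.35 × 10^-3 M
At equilibrium [HA] = 0.0337 − 1.35 × 10^-3 = 3.24 × 10^-2 M
Ka = [H+][A-]/[HA] = (1.35 × 10^-3)² / 3.24 × 10^-2 = 5.6 × 10^-5

Ka = 5.6 × 10^-5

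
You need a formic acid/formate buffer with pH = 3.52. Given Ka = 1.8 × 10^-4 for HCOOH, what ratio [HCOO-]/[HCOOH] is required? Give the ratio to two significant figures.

ratio = 0.60

pKa = -log(1.8 × 10^-4) = 3.745
pH = pKa + log(r) ⇒ log(r) = 3.52 − 3.745 = -0.225
r = [HCOO-]/[HCOOH] = 10^(-0.225) = 0.596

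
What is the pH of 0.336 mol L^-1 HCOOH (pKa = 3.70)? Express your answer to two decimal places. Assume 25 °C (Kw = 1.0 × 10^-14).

HCOOH ⇌ HCOO- + H+
Ka = 10^(−3.70) = 2.00 × 10^-4
Ka = x²/(0.336 − x) = 2.00 × 10^-4
Assume x ≪ 0.336: x ≈ √(2.00 × 10^-4 × 0.336) = 8.20 × 10^-3 M
pH = −log[H+] = −log(8.20 × 10^-3) = 2.09

pH = 2.09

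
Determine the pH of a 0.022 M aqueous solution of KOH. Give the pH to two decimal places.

pH = 12.34

KOH is a strong base; [OH-] = 0.022 M.
pOH = -log(0.022) = 1.66
pH = 14.00 - 1.66 = 12.34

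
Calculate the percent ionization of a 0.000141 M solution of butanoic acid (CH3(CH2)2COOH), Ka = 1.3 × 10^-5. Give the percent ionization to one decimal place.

26.1%

CH3(CH2)2COOH ⇌ CH3(CH2)2COO- + H+; let x = [H+] at equilibrium.
Solve x² + 1.3e-05x − 1.83e-09 = 0 → x = 3.68 × 10^-5 M
% ionization = x/C₀ × 100% = 3.68 × 10^-5/0.000141 × 100% = 26.1%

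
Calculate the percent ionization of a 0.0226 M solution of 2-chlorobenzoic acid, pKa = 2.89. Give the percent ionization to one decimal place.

ClC6H4COOH ⇌ ClC6H4COO- + H+; let x = [H+] at equilibrium.
Ka = 10^(−2.89) = 1.29 × 10^-3
Solve x² + 0.00129x − 2.92e-05 = 0 → x = 4.79 × 10^-3 M
Fraction ionized = 4.79 × 10^-3 / 0.0226 = 0.2119 → 21.2%

21.2%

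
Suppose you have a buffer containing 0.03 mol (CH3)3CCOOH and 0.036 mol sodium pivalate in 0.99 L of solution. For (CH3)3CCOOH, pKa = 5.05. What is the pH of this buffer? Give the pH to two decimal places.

Using pH = pKa + log([base]/[acid]) with [base]/[acid] = 0.036/0.03:
pH = 5.05 + (+0.079) = 5.13

pH = 5.13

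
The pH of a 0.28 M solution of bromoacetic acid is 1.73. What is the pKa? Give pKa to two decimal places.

[H+] = 10^(-1.73) = 1.86 × 10^-2 M
At equilibrium [HA] = 0.28 − 1.86 × 10^-2 = 2.61 × 10^-1 M
Ka = [H+][A-]/[HA] = (1.86 × 10^-2)² / 2.61 × 10^-1 = 1.33 × 10^-3
pKa = -log(1.33 × 10^-3) = 2.88

pKa = 2.88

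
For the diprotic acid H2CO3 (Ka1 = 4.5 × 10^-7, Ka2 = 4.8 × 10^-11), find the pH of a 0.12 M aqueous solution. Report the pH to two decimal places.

Since Ka1 ≫ Ka2, the first ionization dominates [H+].
Ka1 = x²/(0.12 − x) = 4.5 × 10^-7
x ≈ √(4.5 × 10^-7 × 0.12) = 2.32 × 10^-4 M
pH = −log(2.32 × 10^-4) = 3.63

pH = 3.63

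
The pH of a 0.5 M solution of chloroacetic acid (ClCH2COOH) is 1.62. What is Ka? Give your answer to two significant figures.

[H+] = 10^(-1.62) = 2.40 × 10^-2 M
At equilibrium [HA] = 0.5 − 2.40 × 10^-2 = 4.76 × 10^-1 M
Ka = [H+][A-]/[HA] = (2.40 × 10^-2)² / 4.76 × 10^-1 = 1.2 × 10^-3

Ka = 1.2 × 10^-3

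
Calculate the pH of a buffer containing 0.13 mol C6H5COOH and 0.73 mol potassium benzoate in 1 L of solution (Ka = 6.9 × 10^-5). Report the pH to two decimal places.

pKa = −log(6.9 × 10^-5) = 4.161
Using pH = pKa + log([base]/[acid]) with [base]/[acid] = 0.73/0.13:
pH = 4.161 + (+0.749) = 4.91

pH = 4.91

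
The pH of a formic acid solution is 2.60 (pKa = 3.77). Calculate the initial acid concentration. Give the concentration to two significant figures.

[H+] = 10^(-2.60) = 2.51 × 10^-3 M = x
Ka = 10^(−3.77) = 1.70 × 10^-4
Ka = x²/(C₀ − x) ⇒ C₀ = x + x²/Ka
C₀ = 2.51 × 10^-3 + (2.51 × 10^-3)²/(1.70 × 10^-4) = 3.96 × 10^-2 M

C₀ = 4.0 × 10^-2 M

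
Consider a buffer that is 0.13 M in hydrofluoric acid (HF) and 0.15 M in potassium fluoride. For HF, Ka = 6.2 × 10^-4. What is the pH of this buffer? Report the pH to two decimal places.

pKa = −log(6.2 × 10^-4) = 3.208
Henderson–Hasselbalch: pH = pKa + log([F-]/[HF]) = 3.208 + log(0.15/0.13)
pH = 3.208 + (+0.062) = 3.27

pH = 3.27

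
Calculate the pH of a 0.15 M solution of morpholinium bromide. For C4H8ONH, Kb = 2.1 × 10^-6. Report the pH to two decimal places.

pH = 4.57

C4H8ONH2+ is the conjugate acid of the weak base C4H8ONH.
Ka = Kw/Kb = 1.0×10^-14 / 2.1 × 10^-6 = 4.76 × 10^-9
From the ICE table, Ka = x²/(0.15 − x) = 4.76 × 10^-9.
Since Ka ≪ C₀, x ≈ √(Ka·C₀) = 2.67 × 10^-5 M.
Check: 0.018% ionized — well under 5%, approximation valid.
pH = −log(2.67 × 10^-5) = 4.57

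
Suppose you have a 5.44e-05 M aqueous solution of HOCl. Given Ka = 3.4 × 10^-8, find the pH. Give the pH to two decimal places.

pH = 5.87

HOCl ⇌ OCl- + H+
Let x = [H+] at equilibrium. Ka = x²/(5.44e-05 − x).
Neglecting x in the denominator: x = √(3.4 × 10^-8 × 5.44e-05) = 1.36 × 10^-6 M
(x/C₀ = 2.5% < 5%, so the approximation holds.)
pH = −log(1.36 × 10^-6) = 5.87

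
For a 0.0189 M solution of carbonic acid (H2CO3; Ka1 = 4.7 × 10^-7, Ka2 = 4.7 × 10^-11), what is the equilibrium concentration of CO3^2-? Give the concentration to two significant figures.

4.7 × 10^-11 M

First ionization gives [H+] ≈ [HCO3-] = 9.42 × 10^-5 M.
Second step: Ka2 = [H+][CO3^2-]/[HCO3-] ≈ [CO3^2-] (since [H+] ≈ [HCO3-]).
So [CO3^2-] ≈ Ka2.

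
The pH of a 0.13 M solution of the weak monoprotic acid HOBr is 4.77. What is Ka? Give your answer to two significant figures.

Ka = 2.2 × 10^-9

[H+] = 10^(-4.77) = 1.70 × 10^-5 M
At equilibrium [HA] = 0.13 − 1.70 × 10^-5 = 1.30 × 10^-1 M
Ka = [H+][A-]/[HA] = (1.70 × 10^-5)² / 1.30 × 10^-1 = 2.2 × 10^-9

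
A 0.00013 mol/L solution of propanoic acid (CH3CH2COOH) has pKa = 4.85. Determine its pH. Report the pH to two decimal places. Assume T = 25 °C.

CH3CH2COOH ⇌ CH3CH2COO- + H+
Ka = 10^(−4.85) = 1.41 × 10^-5
Ka = [H+]²/(0.00013 − [H+]) = 1.41 × 10^-5
The 5% rule fails; solving [H+]² + Ka·[H+] − Ka·C₀ = 0 exactly:
[H+] = (−Ka + √(Ka² + 4·Ka·C₀))/2 = 3.63 × 10^-5 M
pH = −log[H+] = −log(3.63 × 10^-5) = 4.44

pH = 4.44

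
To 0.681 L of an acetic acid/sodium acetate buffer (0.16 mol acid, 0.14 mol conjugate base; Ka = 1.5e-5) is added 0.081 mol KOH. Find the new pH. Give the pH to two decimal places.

pH = 5.27

OH- converts CH3COOH to CH3COO-: CH3COOH → 0.079 mol, CH3COO- → 0.221 mol.
pKa = −log(1.5 × 10^-5) = 4.824
pH = pKa + log(n_CH3COO-/n_CH3COOH) = 4.824 + log(0.221/0.079) = 4.824 + (+0.447)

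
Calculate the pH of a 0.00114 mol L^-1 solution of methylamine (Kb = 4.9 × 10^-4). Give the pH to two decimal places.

CH3NH2 + H2O ⇌ CH3NH3+ + OH-
Kb = [OH-]²/(0.00114 − [OH-]) = 4.9 × 10^-4
The 5% rule fails; solving [OH-]² + Kb·[OH-] − Kb·C₀ = 0 exactly:
[OH-] = (−Kb + √(Kb² + 4·Kb·C₀))/2 = 5.42 × 10^-4 M
pOH = −log(5.42 × 10^-4) = 3.27; pH = 14.00 − 3.27 = 10.73

pH = 10.73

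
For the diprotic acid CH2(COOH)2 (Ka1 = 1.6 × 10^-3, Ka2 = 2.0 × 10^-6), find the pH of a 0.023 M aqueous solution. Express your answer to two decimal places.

Since Ka1 ≫ Ka2, the first ionization dominates [H+].
Ka1 = x²/(0.023 − x) = 1.6 × 10^-3
Solving the quadratic: x = (−Ka1 + √(Ka1² + 4·Ka1·C₀))/2 = 5.32 × 10^-3 M
pH = −log(5.32 × 10^-3) = 2.27

pH = 2.27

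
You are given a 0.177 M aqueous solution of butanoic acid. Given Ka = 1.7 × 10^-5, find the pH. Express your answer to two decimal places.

pH = 2.76

CH3(CH2)2COOH ⇌ CH3(CH2)2COO- + H+
From the ICE table, Ka = [H+]²/(0.177 − [H+]) = 1.7 × 10^-5.
Assume [H+] ≪ 0.177: [H+] ≈ √(1.7 × 10^-5 × 0.177) = 1.73 × 10^-3 M
pH = −log[H+] = −log(1.73 × 10^-3) = 2.76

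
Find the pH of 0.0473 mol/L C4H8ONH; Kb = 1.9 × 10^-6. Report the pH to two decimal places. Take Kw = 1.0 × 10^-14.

C4H8ONH + H2O ⇌ C4H8ONH2+ + OH-
From the ICE table, Kb = [OH-]²/(0.0473 − [OH-]) = 1.9 × 10^-6.
Assume [OH-] ≪ 0.0473: [OH-] ≈ √(1.9 × 10^-6 × 0.0473) = 3.00 × 10^-4 M
pOH = −log(3.00 × 10^-4) = 3.52; pH = 14.00 − 3.52 = 10.48

pH = 10.48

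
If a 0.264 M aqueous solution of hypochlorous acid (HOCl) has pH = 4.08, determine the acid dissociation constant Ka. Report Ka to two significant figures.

[H+] = 10^(-4.08) = 8.32 × 10^-5 M
At equilibrium [HA] = 0.264 − 8.32 × 10^-5 = 2.64 × 10^-1 M
Ka = [H+][A-]/[HA] = (8.32 × 10^-5)² / 2.64 × 10^-1 = 2.6 × 10^-8

Ka = 2.6 × 10^-8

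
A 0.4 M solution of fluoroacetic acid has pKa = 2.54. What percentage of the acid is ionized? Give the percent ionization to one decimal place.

8.1%

FCH2COOH ⇌ FCH2COO- + H+; let x = [H+] at equilibrium.
Ka = 10^(−2.54) = 2.88 × 10^-3
Ka = x²/(C₀ − x); solving the quadratic gives x = 3.25 × 10^-2 M.
% ionization = x/C₀ × 100% = 3.25 × 10^-2/0.4 × 100% = 8.1%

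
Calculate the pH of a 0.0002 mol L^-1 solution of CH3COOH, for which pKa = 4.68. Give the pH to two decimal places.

CH3COOH ⇌ CH3COO- + H+
Ka = 10^(−4.68) = 2.09 × 10^-5
Ka = [H+]²/(0.0002 − [H+]) = 2.09 × 10^-5
The 5% rule fails; solving [H+]² + Ka·[H+] − Ka·C₀ = 0 exactly:
[H+] = (−Ka + √(Ka² + 4·Ka·C₀))/2 = 5.50 × 10^-5 M
pH = −log[H+] = −log(5.50 × 10^-5) = 4.26

pH = 4.26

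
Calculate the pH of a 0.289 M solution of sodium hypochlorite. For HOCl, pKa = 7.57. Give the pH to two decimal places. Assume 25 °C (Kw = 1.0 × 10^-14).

OCl- is the conjugate base of the weak acid HOCl.
Ka = 10^(−7.57) = 2.69 × 10^-8
Kb = Kw/Ka = 1.0×10^-14 / 2.69 × 10^-8 = 3.72 × 10^-7
From the ICE table, Kb = [OH-]²/(0.289 − [OH-]) = 3.72 × 10^-7.
Assume [OH-] ≪ 0.289: [OH-] ≈ √(3.72 × 10^-7 × 0.289) = 3.28 × 10^-4 M
([OH-]/C₀ = 0.11% < 5%, so the approximation holds.)
pOH = −log(3.28 × 10^-4) = 3.48; pH = 14.00 − 3.48 = 10.52

pH = 10.52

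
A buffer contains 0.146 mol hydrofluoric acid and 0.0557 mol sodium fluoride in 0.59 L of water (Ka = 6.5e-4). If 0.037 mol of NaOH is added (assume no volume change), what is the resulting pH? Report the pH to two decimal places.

After neutralization: n(HF) = 0.109 mol, n(F-) = 0.0927 mol.
pKa = −log(6.5 × 10^-4) = 3.187
pH = pKa + log(n_F-/n_HF) = 3.187 + log(0.0927/0.109) = 3.187 + (-0.070)

pH = 3.12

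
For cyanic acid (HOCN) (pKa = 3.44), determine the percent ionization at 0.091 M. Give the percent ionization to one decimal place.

HOCN ⇌ OCN- + H+; let x = [H+] at equilibrium.
Ka = 10^(−3.44) = 3.63 × 10^-4
Ka = x²/(C₀ − x); solving the quadratic gives x = 5.57 × 10^-3 M.
Fraction ionized = 5.57 × 10^-3 / 0.091 = 0.0612 → 6.1%

6.1%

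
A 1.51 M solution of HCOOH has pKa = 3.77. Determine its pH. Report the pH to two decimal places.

HCOOH ⇌ HCOO- + H+
Ka = 10^(−3.77) = 1.70 × 10^-4
Ka = [H+]²/(1.51 − [H+]) = 1.70 × 10^-4
Neglecting [H+] in the denominator: [H+] = √(1.70 × 10^-4 × 1.51) = 1.60 × 10^-2 M
([H+]/C₀ = 1.1% < 5%, so the approximation holds.)
pH = −log[H+] = −log(1.60 × 10^-2) = 1.80

pH = 1.80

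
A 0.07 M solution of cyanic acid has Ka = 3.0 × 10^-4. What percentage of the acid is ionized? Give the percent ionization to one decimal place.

6.3%

HOCN ⇌ OCN- + H+; let x = [H+] at equilibrium.
Solve x² + 0.0003x − 2.1e-05 = 0 → x = 4.44 × 10^-3 M
Fraction ionized = 4.44 × 10^-3 / 0.07 = 0.0634 → 6.3%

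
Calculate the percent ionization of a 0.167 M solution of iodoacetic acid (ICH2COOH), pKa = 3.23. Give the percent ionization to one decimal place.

5.8%

ICH2COOH ⇌ ICH2COO- + H+; let x = [H+] at equilibrium.
Ka = 10^(−3.23) = 5.89 × 10^-4
Ka = x²/(C₀ − x); solving the quadratic gives x = 9.63 × 10^-3 M.
% ionization = x/C₀ × 100% = 9.63 × 10^-3/0.167 × 100% = 5.8%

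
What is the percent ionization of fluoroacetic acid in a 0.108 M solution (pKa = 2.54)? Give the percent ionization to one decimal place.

FCH2COOH ⇌ FCH2COO- + H+; let x = [H+] at equilibrium.
Ka = 10^(−2.54) = 2.88 × 10^-3
Ka = x²/(C₀ − x); solving the quadratic gives x = 1.63 × 10^-2 M.
Fraction ionized = 1.63 × 10^-2 / 0.108 = 0.1509 → 15.1%

15.1%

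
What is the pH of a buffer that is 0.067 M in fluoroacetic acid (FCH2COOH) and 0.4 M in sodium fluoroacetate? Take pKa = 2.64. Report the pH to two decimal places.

pH = 3.42

pH = pKa + log([A⁻]/[HA]) = 2.64 + log(0.4/0.067)
pH = 2.64 + (+0.776) = 3.42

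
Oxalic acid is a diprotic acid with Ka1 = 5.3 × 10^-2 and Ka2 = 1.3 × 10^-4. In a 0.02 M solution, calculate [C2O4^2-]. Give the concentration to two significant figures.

1.3 × 10^-4 M

First ionization gives [H+] ≈ [HC2O4-] = 1.55 × 10^-2 M.
Second step: Ka2 = [H+][C2O4^2-]/[HC2O4-] ≈ [C2O4^2-] (since [H+] ≈ [HC2O4-]).
So [C2O4^2-] ≈ Ka2.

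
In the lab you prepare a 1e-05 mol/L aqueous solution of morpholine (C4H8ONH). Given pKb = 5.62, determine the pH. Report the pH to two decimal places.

C4H8ONH + H2O ⇌ C4H8ONH2+ + OH-
Kb = 10^(−5.62) = 2.40 × 10^-6
From the ICE table, Kb = x²/(1e-05 − x) = 2.40 × 10^-6.
x is not negligible relative to C₀; solve x² + 2.4e-06·x − 2.4e-11 = 0.
x = (−Kb + √(Kb² + 4·Kb·C₀))/2 = 3.84 × 10^-6 M
pOH = −log(3.84 × 10^-6) = 5.42; pH = 14.00 − 5.42 = 8.58

pH = 8.58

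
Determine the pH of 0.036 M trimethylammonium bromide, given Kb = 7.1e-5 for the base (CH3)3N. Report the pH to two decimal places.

(CH3)3NH+ is the conjugate acid of the weak base (CH3)3N.
Ka = Kw/Kb = 1.0×10^-14 / 7.1 × 10^-5 = 1.41 × 10^-10
From the ICE table, Ka = [H+]²/(0.036 − [H+]) = 1.41 × 10^-10.
Assume [H+] ≪ 0.036: [H+] ≈ √(1.41 × 10^-10 × 0.036) = 2.25 × 10^-6 M
([H+]/C₀ = 0.0063% < 5%, so the approximation holds.)
pH = −log(2.25 × 10^-6) = 5.65

pH = 5.65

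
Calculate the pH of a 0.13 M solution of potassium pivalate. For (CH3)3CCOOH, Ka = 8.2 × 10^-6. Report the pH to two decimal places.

pH = 9.10

(CH3)3CCOO- is the conjugate base of the weak acid (CH3)3CCOOH.
Kb = Kw/Ka = 1.0×10^-14 / 8.2 × 10^-6 = 1.22 × 10^-9
Kb = [OH-]²/(0.13 − [OH-]) = 1.22 × 10^-9
Since Kb ≪ C₀, [OH-] ≈ √(Kb·C₀) = 1.26 × 10^-5 M.
([OH-]/C₀ = 0.0097% < 5%, so the approximation holds.)
pOH = −log(1.26 × 10^-5) = 4.90; pH = 14.00 − 4.90 = 9.10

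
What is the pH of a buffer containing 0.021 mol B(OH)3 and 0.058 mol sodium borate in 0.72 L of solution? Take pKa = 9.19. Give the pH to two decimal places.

pH = 9.63

Henderson–Hasselbalch: pH = pKa + log([B(OH)4-]/[B(OH)3]) = 9.19 + log(0.058/0.021)
pH = 9.19 + (+0.441) = 9.63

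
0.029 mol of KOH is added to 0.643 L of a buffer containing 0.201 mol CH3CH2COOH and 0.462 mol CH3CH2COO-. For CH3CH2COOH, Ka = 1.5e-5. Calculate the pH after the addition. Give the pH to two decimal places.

After neutralization: n(CH3CH2COOH) = 0.172 mol, n(CH3CH2COO-) = 0.491 mol.
pKa = −log(1.5 × 10^-5) = 4.824
pH = pKa + log(n_CH3CH2COO-/n_CH3CH2COOH) = 4.824 + log(0.491/0.172) = 4.824 + (+0.456)

pH = 5.28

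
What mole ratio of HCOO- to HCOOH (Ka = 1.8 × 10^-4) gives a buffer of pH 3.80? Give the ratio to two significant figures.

ratio = 1.1

pKa = -log(1.8 × 10^-4) = 3.745
pH = pKa + log(r) ⇒ log(r) = 3.80 − 3.745 = +0.055
r = [HCOO-]/[HCOOH] = 10^(+0.055) = 1.14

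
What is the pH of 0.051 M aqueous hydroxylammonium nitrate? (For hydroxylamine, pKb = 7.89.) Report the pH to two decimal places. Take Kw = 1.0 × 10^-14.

NH3OH+ is the conjugate acid of the weak base NH2OH.
Kb = 10^(−7.89) = 1.29 × 10^-8
Ka = Kw/Kb = 1.0×10^-14 / 1.29 × 10^-8 = 7.75 × 10^-7
Ka = x²/(0.051 − x) = 7.75 × 10^-7
Since Ka ≪ C₀, x ≈ √(Ka·C₀) = 1.99 × 10^-4 M.
pH = −log(1.99 × 10^-4) = 3.70

pH = 3.70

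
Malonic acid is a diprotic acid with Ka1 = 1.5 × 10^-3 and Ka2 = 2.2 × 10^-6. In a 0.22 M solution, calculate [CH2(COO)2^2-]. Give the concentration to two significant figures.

First ionization gives [H+] ≈ [CH2(COOH)COO-] = 1.74 × 10^-2 M.
Second step: Ka2 = [H+][CH2(COO)2^2-]/[CH2(COOH)COO-] ≈ [CH2(COO)2^2-] (since [H+] ≈ [CH2(COOH)COO-]).
So [CH2(COO)2^2-] ≈ Ka2.

2.2 × 10^-6 M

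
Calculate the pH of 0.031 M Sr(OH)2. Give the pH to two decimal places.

pH = 12.79

Sr(OH)2 is a strong base (each formula unit releases 2 OH-); [OH-] = 0.062 M.
pOH = -log(0.062) = 1.21
pH = 14.00 - 1.21 = 12.79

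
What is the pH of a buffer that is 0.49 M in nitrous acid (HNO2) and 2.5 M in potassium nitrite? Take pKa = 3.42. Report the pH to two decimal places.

Using pH = pKa + log([base]/[acid]) with [base]/[acid] = 2.5/0.49:
pH = 3.42 + (+0.708) = 4.13

pH = 4.13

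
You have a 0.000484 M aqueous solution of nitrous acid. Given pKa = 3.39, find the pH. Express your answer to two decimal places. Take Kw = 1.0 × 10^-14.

pH = 3.55

HNO2 ⇌ NO2- + H+
Ka = 10^(−3.39) = 4.07 × 10^-4
Ka = [H+]²/(0.000484 − [H+]) = 4.07 × 10^-4
Here C₀/Ka ≈ 1.19, so the small-[H+] approximation fails. Use the quadratic:
[H+] = (−Ka + √(Ka² + 4·Ka·C₀))/2 = 2.85 × 10^-4 M
pH = −log[H+] = −log(2.85 × 10^-4) = 3.55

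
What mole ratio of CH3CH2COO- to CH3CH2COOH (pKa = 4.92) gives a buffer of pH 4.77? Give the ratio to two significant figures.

ratio = 0.71

pH = pKa + log(r) ⇒ log(r) = 4.77 − 4.92 = -0.15
r = [CH3CH2COO-]/[CH3CH2COOH] = 10^(-0.15) = 0.708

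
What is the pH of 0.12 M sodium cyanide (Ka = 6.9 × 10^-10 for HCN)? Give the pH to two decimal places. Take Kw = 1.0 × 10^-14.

CN- is the conjugate base of the weak acid HCN.
Kb = Kw/Ka = 1.0×10^-14 / 6.9 × 10^-10 = 1.45 × 10^-5
From the ICE table, Kb = [OH-]²/(0.12 − [OH-]) = 1.45 × 10^-5.
Assume [OH-] ≪ 0.12: [OH-] ≈ √(1.45 × 10^-5 × 0.12) = 1.32 × 10^-3 M
([OH-]/C₀ = 1.1% < 5%, so the approximation holds.)
pOH = −log(1.32 × 10^-3) = 2.88; pH = 14.00 − 2.88 = 11.12

pH = 11.12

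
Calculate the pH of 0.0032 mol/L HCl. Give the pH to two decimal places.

pH = 2.49

HCl is a strong acid and dissociates completely, so [H+] = 0.0032 M.
pH = -log(0.0032) = 2.49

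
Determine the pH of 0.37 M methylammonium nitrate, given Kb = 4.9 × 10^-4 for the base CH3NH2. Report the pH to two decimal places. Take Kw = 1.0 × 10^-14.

pH = 5.56

CH3NH3+ is the conjugate acid of the weak base CH3NH2.
Ka = Kw/Kb = 1.0×10^-14 / 4.9 × 10^-4 = 2.04 × 10^-11
Ka = [H+]²/(0.37 − [H+]) = 2.04 × 10^-11
Assume [H+] ≪ 0.37: [H+] ≈ √(2.04 × 10^-11 × 0.37) = 2.75 × 10^-6 M
([H+]/C₀ = 0.00074% < 5%, so the approximation holds.)
pH = −log[H+] = −log(2.75 × 10^-6) = 5.56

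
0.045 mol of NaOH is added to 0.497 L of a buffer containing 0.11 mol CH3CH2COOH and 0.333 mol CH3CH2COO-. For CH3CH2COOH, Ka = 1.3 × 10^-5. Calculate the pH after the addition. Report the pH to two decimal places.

pH = 5.65

After neutralization: n(CH3CH2COOH) = 0.065 mol, n(CH3CH2COO-) = 0.378 mol.
pKa = −log(1.3 × 10^-5) = 4.886
pH = pKa + log(n_CH3CH2COO-/n_CH3CH2COOH) = 4.886 + log(0.378/0.065) = 4.886 + (+0.765)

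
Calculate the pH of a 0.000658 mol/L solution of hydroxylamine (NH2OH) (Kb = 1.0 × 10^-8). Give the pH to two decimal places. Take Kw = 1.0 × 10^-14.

pH = 8.41

NH2OH + H2O ⇌ NH3OH+ + OH-
Kb = [OH-]²/(0.000658 − [OH-]) = 1.0 × 10^-8
Since Kb ≪ C₀, [OH-] ≈ √(Kb·C₀) = 2.57 × 10^-6 M.
pOH = −log(2.57 × 10^-6) = 5.59; pH = 14.00 − 5.59 = 8.41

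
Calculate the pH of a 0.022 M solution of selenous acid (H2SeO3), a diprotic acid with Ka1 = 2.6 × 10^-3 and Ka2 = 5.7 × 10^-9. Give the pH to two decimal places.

Since Ka1 ≫ Ka2, the first ionization dominates [H+].
Ka1 = x²/(0.022 − x) = 2.6 × 10^-3
Solving the quadratic: x = (−Ka1 + √(Ka1² + 4·Ka1·C₀))/2 = 6.37 × 10^-3 M
pH = −log(6.37 × 10^-3) = 2.20

pH = 2.20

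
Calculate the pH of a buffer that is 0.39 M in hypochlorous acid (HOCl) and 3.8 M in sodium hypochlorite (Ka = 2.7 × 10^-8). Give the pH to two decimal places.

pKa = −log(2.7 × 10^-8) = 7.569
Using pH = pKa + log([base]/[acid]) with [base]/[acid] = 3.8/0.39:
pH = 7.569 + (+0.989) = 8.56

pH = 8.56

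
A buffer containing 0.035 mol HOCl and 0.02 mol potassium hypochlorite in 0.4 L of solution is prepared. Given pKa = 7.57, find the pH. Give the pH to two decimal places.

pH = 7.33

Henderson–Hasselbalch: pH = pKa + log([OCl-]/[HOCl]) = 7.57 + log(0.02/0.035)
pH = 7.57 + (-0.243) = 7.33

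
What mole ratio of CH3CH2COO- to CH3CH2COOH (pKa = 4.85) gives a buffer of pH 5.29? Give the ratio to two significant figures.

pH = pKa + log(r) ⇒ log(r) = 5.29 − 4.85 = +0.44
r = [CH3CH2COO-]/[CH3CH2COOH] = 10^(+0.44) = 2.75

ratio = 2.8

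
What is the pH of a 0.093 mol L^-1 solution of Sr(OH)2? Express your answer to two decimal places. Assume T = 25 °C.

pH = 13.27

Sr(OH)2 is a strong base (each formula unit releases 2 OH-); [OH-] = 0.186 M.
pOH = -log(0.186) = 0.73
pH = 14.00 - 0.73 = 13.27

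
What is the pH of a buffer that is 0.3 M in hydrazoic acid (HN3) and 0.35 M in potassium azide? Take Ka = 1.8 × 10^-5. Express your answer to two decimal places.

pH = 4.81

pKa = −log(1.8 × 10^-5) = 4.745
Henderson–Hasselbalch: pH = pKa + log([N3-]/[HN3]) = 4.745 + log(0.35/0.3)
pH = 4.745 + (+0.067) = 4.81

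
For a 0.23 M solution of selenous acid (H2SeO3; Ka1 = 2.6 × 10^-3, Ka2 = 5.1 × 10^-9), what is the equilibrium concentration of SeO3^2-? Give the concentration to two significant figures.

5.1 × 10^-9 M

First ionization gives [H+] ≈ [HSeO3-] = 2.32 × 10^-2 M.
Second step: Ka2 = [H+][SeO3^2-]/[HSeO3-] ≈ [SeO3^2-] (since [H+] ≈ [HSeO3-]).
So [SeO3^2-] ≈ Ka2.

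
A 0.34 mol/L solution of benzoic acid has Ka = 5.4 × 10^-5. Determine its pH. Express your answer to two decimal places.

pH = 2.37

C6H5COOH ⇌ C6H5COO- + H+
From the ICE table, Ka = x²/(0.34 − x) = 5.4 × 10^-5.
Neglecting x in the denominator: x = √(5.4 × 10^-5 × 0.34) = 4.28 × 10^-3 M
pH = −log[H+] = −log(4.28 × 10^-3) = 2.37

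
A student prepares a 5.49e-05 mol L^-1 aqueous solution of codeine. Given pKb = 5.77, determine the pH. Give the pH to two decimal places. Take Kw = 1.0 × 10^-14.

pH = 8.95

C18H21NO3 + H2O ⇌ C18H22NO3+ + OH-
Kb = 10^(−5.77) = 1.70 × 10^-6
Kb = x²/(5.49e-05 − x) = 1.70 × 10^-6
Here C₀/Kb ≈ 32.3, so the small-x approximation fails. Use the quadratic:
x = [−1.7e-06 + √(1.7e-06² + 3.73e-10)]/2 = 8.85 × 10^-6 M
pOH = 5.05, so pH = 14.00 − pOH = 8.95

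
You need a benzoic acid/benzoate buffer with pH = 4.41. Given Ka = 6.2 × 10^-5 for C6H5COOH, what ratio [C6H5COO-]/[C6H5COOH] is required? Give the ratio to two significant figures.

ratio = 1.6

pKa = -log(6.2 × 10^-5) = 4.208
pH = pKa + log(r) ⇒ log(r) = 4.41 − 4.208 = +0.202
r = [C6H5COO-]/[C6H5COOH] = 10^(+0.202) = 1.59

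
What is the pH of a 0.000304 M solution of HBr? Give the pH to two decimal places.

pH = 3.52

HBr is a strong acid and dissociates completely, so [H+] = 0.000304 M.
pH = -log(0.000304) = 3.52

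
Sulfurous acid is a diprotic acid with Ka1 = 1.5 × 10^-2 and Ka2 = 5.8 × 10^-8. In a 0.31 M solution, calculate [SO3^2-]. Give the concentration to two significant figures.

First ionization gives [H+] ≈ [HSO3-] = 6.11 × 10^-2 M.
Second step: Ka2 = [H+][SO3^2-]/[HSO3-] ≈ [SO3^2-] (since [H+] ≈ [HSO3-]).
So [SO3^2-] ≈ Ka2.

5.8 × 10^-8 M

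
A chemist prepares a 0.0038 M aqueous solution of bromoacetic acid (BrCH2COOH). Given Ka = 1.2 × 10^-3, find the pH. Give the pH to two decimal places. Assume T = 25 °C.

pH = 2.79

BrCH2COOH ⇌ BrCH2COO- + H+
Ka = x²/(0.0038 − x) = 1.2 × 10^-3
The 5% rule fails; solving x² + Ka·x − Ka·C₀ = 0 exactly:
x = (−Ka + √(Ka² + 4·Ka·C₀))/2 = 1.62 × 10^-3 M
pH = −log(1.62 × 10^-3) = 2.79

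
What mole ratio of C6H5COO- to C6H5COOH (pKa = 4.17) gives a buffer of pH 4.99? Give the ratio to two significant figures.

pH = pKa + log(r) ⇒ log(r) = 4.99 − 4.17 = +0.82
r = [C6H5COO-]/[C6H5COOH] = 10^(+0.82) = 6.61

ratio = 6.6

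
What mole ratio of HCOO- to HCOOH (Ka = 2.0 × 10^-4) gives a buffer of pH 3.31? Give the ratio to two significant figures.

ratio = 0.41

pKa = -log(2.0 × 10^-4) = 3.699
pH = pKa + log(r) ⇒ log(r) = 3.31 − 3.699 = -0.389
r = [HCOO-]/[HCOOH] = 10^(-0.389) = 0.408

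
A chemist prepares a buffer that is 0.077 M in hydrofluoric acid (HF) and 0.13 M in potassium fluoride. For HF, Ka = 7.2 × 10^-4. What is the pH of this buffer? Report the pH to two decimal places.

pH = 3.37

pKa = −log(7.2 × 10^-4) = 3.143
Using pH = pKa + log([base]/[acid]) with [base]/[acid] = 0.13/0.077:
pH = 3.143 + (+0.227) = 3.37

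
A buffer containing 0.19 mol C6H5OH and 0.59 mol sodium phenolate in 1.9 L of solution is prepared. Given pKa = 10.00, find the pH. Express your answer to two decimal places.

pH = pKa + log([A⁻]/[HA]) = 10.00 + log(0.59/0.19)
pH = 10.00 + (+0.492) = 10.49

pH = 10.49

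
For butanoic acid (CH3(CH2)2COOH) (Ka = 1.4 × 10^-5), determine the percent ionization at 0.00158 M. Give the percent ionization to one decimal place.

CH3(CH2)2COOH ⇌ CH3(CH2)2COO- + H+; let x = [H+] at equilibrium.
Solve x² + 1.4e-05x − 2.21e-08 = 0 → x = 1.42 × 10^-4 M
% ionization = x/C₀ × 100% = 1.42 × 10^-4/0.00158 × 100% = 9.0%

9.0%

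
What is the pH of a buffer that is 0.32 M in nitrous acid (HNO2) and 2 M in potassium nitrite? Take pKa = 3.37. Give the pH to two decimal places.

pH = 4.17

Henderson–Hasselbalch: pH = pKa + log([NO2-]/[HNO2]) = 3.37 + log(2/0.32)
pH = 3.37 + (+0.796) = 4.17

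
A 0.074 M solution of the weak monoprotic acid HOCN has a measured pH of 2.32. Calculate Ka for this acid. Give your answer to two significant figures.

[H+] = 10^(-2.32) = 4.79 × 10^-3 M
At equilibrium [HA] = 0.074 − 4.79 × 10^-3 = 6.92 × 10^-2 M
Ka = [H+][A-]/[HA] = (4.79 × 10^-3)² / 6.92 × 10^-2 = 3.3 × 10^-4

Ka = 3.3 × 10^-4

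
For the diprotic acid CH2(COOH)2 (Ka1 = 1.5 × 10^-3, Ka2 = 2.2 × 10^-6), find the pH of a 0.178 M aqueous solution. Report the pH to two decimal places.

Ka1 ≫ Ka2, so treat the first dissociation as the only significant source of H+.
Ka1 = x²/(0.178 − x) = 1.5 × 10^-3
Solving the quadratic: x = (−Ka1 + √(Ka1² + 4·Ka1·C₀))/2 = 1.56 × 10^-2 M
pH = −log(1.56 × 10^-2) = 1.81

pH = 1.81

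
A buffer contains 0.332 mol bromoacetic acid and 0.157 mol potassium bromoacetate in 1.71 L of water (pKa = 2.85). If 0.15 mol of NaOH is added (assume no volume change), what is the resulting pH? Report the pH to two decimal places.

After neutralization: n(BrCH2COOH) = 0.182 mol, n(BrCH2COO-) = 0.307 mol.
pH = pKa + log(n_BrCH2COO-/n_BrCH2COOH) = 2.85 + log(0.307/0.182) = 2.85 + (+0.227)

pH = 3.08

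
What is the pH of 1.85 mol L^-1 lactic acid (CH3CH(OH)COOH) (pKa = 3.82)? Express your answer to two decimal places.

CH3CH(OH)COOH ⇌ CH3CH(OH)COO- + H+
Ka = 10^(−3.82) = 1.51 × 10^-4
Let x = [H+] at equilibrium. Ka = x²/(1.85 − x).
Since Ka ≪ C₀, x ≈ √(Ka·C₀) = 1.67 × 10^-2 M.
pH = −log[H+] = −log(1.67 × 10^-2) = 1.78

pH = 1.78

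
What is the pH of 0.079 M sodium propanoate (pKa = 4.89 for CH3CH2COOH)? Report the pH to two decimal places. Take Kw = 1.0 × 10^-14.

pH = 8.89

CH3CH2COO- is the conjugate base of the weak acid CH3CH2COOH.
Ka = 10^(−4.89) = 1.29 × 10^-5
Kb = Kw/Ka = 1.0×10^-14 / 1.29 × 10^-5 = 7.75 × 10^-10
Kb = [OH-]²/(0.079 − [OH-]) = 7.75 × 10^-10
Assume [OH-] ≪ 0.079: [OH-] ≈ √(7.75 × 10^-10 × 0.079) = 7.82 × 10^-6 M
Check: 0.0099% ionized — well under 5%, approximation valid.
pOH = −log(7.82 × 10^-6) = 5.11; pH = 14.00 − 5.11 = 8.89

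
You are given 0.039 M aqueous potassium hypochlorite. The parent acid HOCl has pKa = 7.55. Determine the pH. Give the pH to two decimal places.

OCl- is the conjugate base of the weak acid HOCl.
Ka = 10^(−7.55) = 2.82 × 10^-8
Kb = Kw/Ka = 1.0×10^-14 / 2.82 × 10^-8 = 3.55 × 10^-7
Kb = x²/(0.039 − x) = 3.55 × 10^-7
Assume x ≪ 0.039: x ≈ √(3.55 × 10^-7 × 0.039) = 1.18 × 10^-4 M
pOH = 3.93, so pH = 14.00 − pOH = 10.07

pH = 10.07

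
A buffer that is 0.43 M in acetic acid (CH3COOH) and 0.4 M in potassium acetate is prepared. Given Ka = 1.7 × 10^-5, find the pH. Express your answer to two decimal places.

pH = 4.74

pKa = −log(1.7 × 10^-5) = 4.770
Using pH = pKa + log([base]/[acid]) with [base]/[acid] = 0.4/0.43:
pH = 4.770 + (-0.031) = 4.74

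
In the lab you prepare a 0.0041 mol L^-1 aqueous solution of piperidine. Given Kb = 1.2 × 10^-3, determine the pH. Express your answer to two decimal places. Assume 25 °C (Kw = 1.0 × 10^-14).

C5H10NH + H2O ⇌ C5H10NH2+ + OH-
Kb = [OH-]²/(0.0041 − [OH-]) = 1.2 × 10^-3
The 5% rule fails; solving [OH-]² + Kb·[OH-] − Kb·C₀ = 0 exactly:
[OH-] = [−0.0012 + √(0.0012² + 1.97e-05)]/2 = 1.70 × 10^-3 M
pOH = 2.77, so pH = 14.00 − pOH = 11.23

pH = 11.23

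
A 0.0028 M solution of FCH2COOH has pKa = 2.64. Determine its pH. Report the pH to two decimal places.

FCH2COOH ⇌ FCH2COO- + H+
Ka = 10^(−2.64) = 2.29 × 10^-3
From the ICE table, Ka = [H+]²/(0.0028 − [H+]) = 2.29 × 10^-3.
Here C₀/Ka ≈ 1.22, so the small-[H+] approximation fails. Use the quadratic:
[H+] = [−0.00229 + √(0.00229² + 2.56e-05)]/2 = 1.63 × 10^-3 M
pH = −log[H+] = −log(1.63 × 10^-3) = 2.79

pH = 2.79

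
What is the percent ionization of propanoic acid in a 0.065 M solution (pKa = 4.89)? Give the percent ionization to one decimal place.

1.4%

CH3CH2COOH ⇌ CH3CH2COO- + H+; let x = [H+] at equilibrium.
Ka = 10^(−4.89) = 1.29 × 10^-5
x ≈ √(Ka·C₀) = √(1.29 × 10^-5 × 0.065) = 9.16 × 10^-4 M
Fraction ionized = 9.16 × 10^-4 / 0.065 = 0.0141 → 1.4%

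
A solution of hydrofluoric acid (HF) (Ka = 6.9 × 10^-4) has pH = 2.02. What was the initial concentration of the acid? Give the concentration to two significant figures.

C₀ = 1.4 × 10^-1 M

[H+] = 10^(-2.02) = 9.55 × 10^-3 M = x
Ka = x²/(C₀ − x) ⇒ C₀ = x + x²/Ka
C₀ = 9.55 × 10^-3 + (9.55 × 10^-3)²/(6.9 × 10^-4) = 1.42 × 10^-1 M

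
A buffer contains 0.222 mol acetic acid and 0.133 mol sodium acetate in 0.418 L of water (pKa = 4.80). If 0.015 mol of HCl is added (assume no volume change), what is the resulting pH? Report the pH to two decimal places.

Added H+ converts CH3COO- to CH3COOH: CH3COOH → 0.237 mol, CH3COO- → 0.118 mol.
pH = pKa + log(n_CH3COO-/n_CH3COOH) = 4.80 + log(0.118/0.237) = 4.80 + (-0.303)

pH = 4.50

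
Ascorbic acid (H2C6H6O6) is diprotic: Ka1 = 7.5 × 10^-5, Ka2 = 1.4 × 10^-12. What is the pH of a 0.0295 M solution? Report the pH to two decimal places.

pH = 2.84

Since Ka1 ≫ Ka2, the first ionization dominates [H+].
Ka1 = x²/(0.0295 − x) = 7.5 × 10^-5
Solving the quadratic: x = (−Ka1 + √(Ka1² + 4·Ka1·C₀))/2 = 1.45 × 10^-3 M
pH = −log(1.45 × 10^-3) = 2.84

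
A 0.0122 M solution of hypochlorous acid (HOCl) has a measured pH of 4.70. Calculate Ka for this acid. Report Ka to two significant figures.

[H+] = 10^(-4.70) = 2.00 × 10^-5 M
At equilibrium [HA] = 0.0122 − 2.00 × 10^-5 = 1.22 × 10^-2 M
Ka = [H+][A-]/[HA] = (2.00 × 10^-5)² / 1.22 × 10^-2 = 3.3 × 10^-8

Ka = 3.3 × 10^-8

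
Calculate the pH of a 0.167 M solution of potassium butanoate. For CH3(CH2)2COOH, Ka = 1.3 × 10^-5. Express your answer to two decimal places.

pH = 9.05

CH3(CH2)2COO- is the conjugate base of the weak acid CH3(CH2)2COOH.
Kb = Kw/Ka = 1.0×10^-14 / 1.3 × 10^-5 = 7.69 × 10^-10
From the ICE table, Kb = [OH-]²/(0.167 − [OH-]) = 7.69 × 10^-10.
Assume [OH-] ≪ 0.167: [OH-] ≈ √(7.69 × 10^-10 × 0.167) = 1.13 × 10^-5 M
pOH = 4.95, so pH = 14.00 − pOH = 9.05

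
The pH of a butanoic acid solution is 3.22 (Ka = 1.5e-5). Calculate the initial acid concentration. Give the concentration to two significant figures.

[H+] = 10^(-3.22) = 6.03 × 10^-4 M = x
Ka = x²/(C₀ − x) ⇒ C₀ = x + x²/Ka
C₀ = 6.03 × 10^-4 + (6.03 × 10^-4)²/(1.5 × 10^-5) = 2.48 × 10^-2 M

C₀ = 2.5 × 10^-2 M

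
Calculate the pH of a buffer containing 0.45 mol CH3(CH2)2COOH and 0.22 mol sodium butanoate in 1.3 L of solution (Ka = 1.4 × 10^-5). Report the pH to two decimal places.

pKa = −log(1.4 × 10^-5) = 4.854
pH = pKa + log([A⁻]/[HA]) = 4.854 + log(0.22/0.45)
pH = 4.854 + (-0.311) = 4.54

pH = 4.54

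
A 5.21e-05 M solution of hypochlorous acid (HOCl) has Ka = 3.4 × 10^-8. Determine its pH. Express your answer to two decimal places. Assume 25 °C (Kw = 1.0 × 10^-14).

HOCl ⇌ OCl- + H+
From the ICE table, Ka = [H+]²/(5.21e-05 − [H+]) = 3.4 × 10^-8.
Assume [H+] ≪ 5.21e-05: [H+] ≈ √(3.4 × 10^-8 × 5.21e-05) = 1.33 × 10^-6 M
pH = −log(1.33 × 10^-6) = 5.88

pH = 5.88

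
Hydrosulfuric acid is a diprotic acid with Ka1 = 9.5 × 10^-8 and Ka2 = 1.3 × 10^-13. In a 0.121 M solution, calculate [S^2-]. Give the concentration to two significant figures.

First ionization gives [H+] ≈ [HS-] = 1.07 × 10^-4 M.
Second step: Ka2 = [H+][S^2-]/[HS-] ≈ [S^2-] (since [H+] ≈ [HS-]).
So [S^2-] ≈ Ka2.

1.3 × 10^-13 M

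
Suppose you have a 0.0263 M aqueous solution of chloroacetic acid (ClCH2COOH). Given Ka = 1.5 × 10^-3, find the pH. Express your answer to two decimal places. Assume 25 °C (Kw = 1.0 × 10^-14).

ClCH2COOH ⇌ ClCH2COO- + H+
From the ICE table, Ka = x²/(0.0263 − x) = 1.5 × 10^-3.
Here C₀/Ka ≈ 17.5, so the small-x approximation fails. Use the quadratic:
x = (−Ka + √(Ka² + 4·Ka·C₀))/2 = 5.58 × 10^-3 M
pH = −log(5.58 × 10^-3) = 2.25

pH = 2.25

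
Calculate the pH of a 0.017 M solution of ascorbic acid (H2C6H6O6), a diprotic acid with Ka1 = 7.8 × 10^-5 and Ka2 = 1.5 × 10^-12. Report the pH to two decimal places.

pH = 2.95

Ka1 ≫ Ka2, so treat the first dissociation as the only significant source of H+.
Ka1 = x²/(0.017 − x) = 7.8 × 10^-5
Solving the quadratic: x = (−Ka1 + √(Ka1² + 4·Ka1·C₀))/2 = 1.11 × 10^-3 M
pH = −log(1.11 × 10^-3) = 2.95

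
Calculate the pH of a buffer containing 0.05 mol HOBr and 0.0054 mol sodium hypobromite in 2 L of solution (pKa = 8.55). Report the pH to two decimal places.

pH = pKa + log([A⁻]/[HA]) = 8.55 + log(0.0054/0.05)
pH = 8.55 + (-0.967) = 7.58

pH = 7.58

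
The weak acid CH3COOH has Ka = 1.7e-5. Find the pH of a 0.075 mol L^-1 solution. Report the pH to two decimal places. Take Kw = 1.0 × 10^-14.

pH = 2.95

CH3COOH ⇌ CH3COO- + H+
From the ICE table, Ka = [H+]²/(0.075 − [H+]) = 1.7 × 10^-5.
Neglecting [H+] in the denominator: [H+] = √(1.7 × 10^-5 × 0.075) = 1.13 × 10^-3 M
Check: 1.5% ionized — well under 5%, approximation valid.
pH = −log[H+] = −log(1.13 × 10^-3) = 2.95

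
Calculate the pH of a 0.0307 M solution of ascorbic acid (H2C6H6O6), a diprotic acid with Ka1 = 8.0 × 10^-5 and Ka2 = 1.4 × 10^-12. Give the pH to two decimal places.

Ka1 ≫ Ka2, so treat the first dissociation as the only significant source of H+.
Ka1 = x²/(0.0307 − x) = 8.0 × 10^-5
Solving the quadratic: x = (−Ka1 + √(Ka1² + 4·Ka1·C₀))/2 = 1.53 × 10^-3 M
pH = −log(1.53 × 10^-3) = 2.82

pH = 2.82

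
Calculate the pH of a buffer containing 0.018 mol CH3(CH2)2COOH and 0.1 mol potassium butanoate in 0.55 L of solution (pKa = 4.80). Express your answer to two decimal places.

Henderson–Hasselbalch: pH = pKa + log([CH3(CH2)2COO-]/[CH3(CH2)2COOH]) = 4.80 + log(0.1/0.018)
pH = 4.80 + (+0.745) = 5.54

pH = 5.54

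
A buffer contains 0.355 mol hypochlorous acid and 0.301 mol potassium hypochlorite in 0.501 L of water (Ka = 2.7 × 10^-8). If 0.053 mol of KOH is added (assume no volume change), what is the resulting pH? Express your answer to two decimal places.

OH- converts HOCl to OCl-: HOCl → 0.302 mol, OCl- → 0.354 mol.
pKa = −log(2.7 × 10^-8) = 7.569
Henderson–Hasselbalch with mole ratio 0.354/0.302: pH = 7.569 + (+0.069)

pH = 7.64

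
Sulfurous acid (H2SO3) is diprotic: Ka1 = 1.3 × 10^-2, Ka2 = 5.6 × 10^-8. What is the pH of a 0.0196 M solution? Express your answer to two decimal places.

Ka1 ≫ Ka2, so treat the first dissociation as the only significant source of H+.
Ka1 = x²/(0.0196 − x) = 1.3 × 10^-2
Solving the quadratic: x = (−Ka1 + √(Ka1² + 4·Ka1·C₀))/2 = 1.07 × 10^-2 M
pH = −log(1.07 × 10^-2) = 1.97

pH = 1.97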